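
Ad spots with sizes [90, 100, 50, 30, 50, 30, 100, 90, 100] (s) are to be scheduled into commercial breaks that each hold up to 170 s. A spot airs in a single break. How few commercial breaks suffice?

5

Total = 100 + 100 + 100 + 90 + 90 + 50 + 50 + 30 + 30 = 640 s.
Lower bound: ⌈640/170⌉ = 4 commercial breaks.
Also, 5 ad spots each exceed 85 s, and no two of those can share a break, so at least 5 commercial breaks are needed.
A packing using 5 commercial breaks:
  break 1: 100 + 50 = 150
  break 2: 100 + 50 = 150
  break 3: 100 + 30 + 30 = 160
  break 4: 90 = 90
  break 5: 90 = 90
This matches the lower bound, so 5 is optimal.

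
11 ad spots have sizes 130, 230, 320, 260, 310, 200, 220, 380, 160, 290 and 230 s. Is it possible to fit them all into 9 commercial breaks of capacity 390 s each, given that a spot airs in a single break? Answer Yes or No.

Yes

A valid assignment using 9 commercial breaks:
  break 1: 380 = 380
  break 2: 320 = 320
  break 3: 310 = 310
  break 4: 290 = 290
  break 5: 260 + 130 = 390
  break 6: 230 + 160 = 390
  break 7: 230 = 230
  break 8: 220 = 220
  break 9: 200 = 200
Every load is within 390 s, so 9 commercial breaks suffice.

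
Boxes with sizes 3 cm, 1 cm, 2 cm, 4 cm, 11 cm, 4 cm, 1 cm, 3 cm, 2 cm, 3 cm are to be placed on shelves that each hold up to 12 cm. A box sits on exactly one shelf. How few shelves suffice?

3

Total = 11 + 4 + 4 + 3 + 3 + 3 + 2 + 2 + 1 + 1 = 34 cm.
Lower bound: ⌈34/12⌉ = 3 shelves.
A packing using 3 shelves:
  shelf 1: 11 + 1 = 12
  shelf 2: 4 + 4 + 3 + 1 = 12
  shelf 3: 3 + 3 + 2 + 2 = 10
This matches the lower bound, so 3 is optimal.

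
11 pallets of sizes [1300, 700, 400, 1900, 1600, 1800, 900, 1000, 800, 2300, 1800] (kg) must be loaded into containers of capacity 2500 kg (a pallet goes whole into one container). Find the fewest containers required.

Total = 2300 + 1900 + 1800 + 1800 + 1600 + 1300 + 1000 + 900 + 800 + 700 + 400 = 14500 kg.
Lower bound: ⌈14500/2500⌉ = 6 containers.
A packing using 7 containers:
  container 1: 2300 = 2300
  container 2: 1900 + 400 = 2300
  container 3: 1800 + 700 = 2500
  container 4: 1800 = 1800
  container 5: 1600 + 900 = 2500
  container 6: 1300 + 1000 = 2300
  container 7: 800 = 800
No arrangement into 6 containers stays within capacity, so 7 is optimal.

7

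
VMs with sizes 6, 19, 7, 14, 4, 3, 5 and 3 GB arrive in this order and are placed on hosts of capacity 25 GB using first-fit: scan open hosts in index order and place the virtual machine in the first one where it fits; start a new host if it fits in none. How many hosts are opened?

  6 → host 1 (new)  [load 6/25]
  19 → host 1  [load 25/25]
  7 → host 2 (new)  [load 7/25]
  14 → host 2  [load 21/25]
  4 → host 2  [load 25/25]
  3 → host 3 (new)  [load 3/25]
  5 → host 3  [load 8/25]
  3 → host 3  [load 11/25]
3 hosts opened.

3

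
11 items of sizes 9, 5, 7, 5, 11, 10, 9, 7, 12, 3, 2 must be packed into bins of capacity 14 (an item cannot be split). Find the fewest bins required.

Total = 12 + 11 + 10 + 9 + 9 + 7 + 7 + 5 + 5 + 3 + 2 = 80.
Lower bound: ⌈80/14⌉ = 6 bins.
A packing using 6 bins:
  bin 1: 12 + 2 = 14
  bin 2: 11 + 3 = 14
  bin 3: 10 = 10
  bin 4: 9 + 5 = 14
  bin 5: 9 + 5 = 14
  bin 6: 7 + 7 = 14
This matches the lower bound, so 6 is optimal.

6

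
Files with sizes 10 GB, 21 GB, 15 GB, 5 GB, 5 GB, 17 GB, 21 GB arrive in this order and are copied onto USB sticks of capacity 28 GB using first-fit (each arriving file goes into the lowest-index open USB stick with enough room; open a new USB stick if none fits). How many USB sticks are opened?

  10 → USB stick 1 (new)  [load 10/28]
  21 → USB stick 2 (new)  [load 21/28]
  15 → USB stick 1  [load 25/28]
  5 → USB stick 2  [load 26/28]
  5 → USB stick 3 (new)  [load 5/28]
  17 → USB stick 3  [load 22/28]
  21 → USB stick 4 (new)  [load 21/28]
4 USB sticks opened.

4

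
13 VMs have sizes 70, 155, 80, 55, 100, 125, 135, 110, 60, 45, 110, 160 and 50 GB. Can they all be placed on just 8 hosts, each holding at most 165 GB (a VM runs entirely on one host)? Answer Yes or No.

No

Total = 1255 GB; ⌈1255/165⌉ = 8.
The bound of 8 does not rule out 8, but exhaustive search shows no assignment into 8 hosts of capacity 165 GB exists — the minimum is 9.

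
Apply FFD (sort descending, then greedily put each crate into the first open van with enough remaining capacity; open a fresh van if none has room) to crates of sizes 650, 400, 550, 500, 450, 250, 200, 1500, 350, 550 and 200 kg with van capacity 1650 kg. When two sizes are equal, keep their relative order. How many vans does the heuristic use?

4

Sorted descending: 1500, 650, 550, 550, 500, 450, 400, 350, 250, 200, 200.
  1500 → van 1 (new)  [load 1500/1650]
  650 → van 2 (new)  [load 650/1650]
  550 → van 2  [load 1200/1650]
  550 → van 3 (new)  [load 550/1650]
  500 → van 3  [load 1050/1650]
  450 → van 2  [load 1650/1650]
  400 → van 3  [load 1450/1650]
  350 → van 4 (new)  [load 350/1650]
  250 → van 4  [load 600/1650]
  200 → van 3  [load 1650/1650]
  200 → van 4  [load 800/1650]
4 vans opened.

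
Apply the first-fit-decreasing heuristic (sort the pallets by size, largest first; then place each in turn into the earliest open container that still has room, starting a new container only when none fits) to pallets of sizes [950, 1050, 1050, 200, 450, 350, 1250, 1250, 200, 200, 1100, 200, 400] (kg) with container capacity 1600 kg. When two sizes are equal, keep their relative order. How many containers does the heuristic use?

Sorted descending: 1250, 1250, 1100, 1050, 1050, 950, 450, 400, 350, 200, 200, 200, 200.
  1250 → container 1 (new)  [load 1250/1600]
  1250 → container 2 (new)  [load 1250/1600]
  1100 → container 3 (new)  [load 1100/1600]
  1050 → container 4 (new)  [load 1050/1600]
  1050 → container 5 (new)  [load 1050/1600]
  950 → container 6 (new)  [load 950/1600]
  450 → container 3  [load 1550/1600]
  400 → container 4  [load 1450/1600]
  350 → container 1  [load 1600/1600]
  200 → container 2  [load 1450/1600]
  200 → container 5  [load 1250/1600]
  200 → container 5  [load 1450/1600]
  200 → container 6  [load 1150/1600]
6 containers opened.

6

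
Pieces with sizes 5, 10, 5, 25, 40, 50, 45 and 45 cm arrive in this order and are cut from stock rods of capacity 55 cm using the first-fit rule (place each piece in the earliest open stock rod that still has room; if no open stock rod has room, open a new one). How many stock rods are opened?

  5 → stock rod 1 (new)  [load 5/55]
  10 → stock rod 1  [load 15/55]
  5 → stock rod 1  [load 20/55]
  25 → stock rod 1  [load 45/55]
  40 → stock rod 2 (new)  [load 40/55]
  50 → stock rod 3 (new)  [load 50/55]
  45 → stock rod 4 (new)  [load 45/55]
  45 → stock rod 5 (new)  [load 45/55]
5 stock rods opened.

5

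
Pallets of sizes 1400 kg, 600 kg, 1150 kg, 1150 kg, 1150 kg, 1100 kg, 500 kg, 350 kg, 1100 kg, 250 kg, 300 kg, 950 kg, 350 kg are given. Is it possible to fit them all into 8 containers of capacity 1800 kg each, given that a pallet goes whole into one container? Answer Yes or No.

Yes

A valid assignment using 7 containers:
  container 1: 1400 + 350 = 1750
  container 2: 1150 + 600 = 1750
  container 3: 1150 + 500 = 1650
  container 4: 1150 + 350 + 300 = 1800
  container 5: 1100 + 250 = 1350
  container 6: 1100 = 1100
  container 7: 950 = 950
That uses only 7 ≤ 8, so 8 containers are enough.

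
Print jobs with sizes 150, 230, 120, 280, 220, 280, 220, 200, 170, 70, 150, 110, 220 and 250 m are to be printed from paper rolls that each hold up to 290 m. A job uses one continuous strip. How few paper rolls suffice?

Total = 280 + 280 + 250 + 230 + 220 + 220 + 220 + 200 + 170 + 150 + 150 + 120 + 110 + 70 = 2670 m.
Lower bound: ⌈2670/290⌉ = 10 paper rolls.
Also, 11 print jobs each exceed 145 m, and no two of those can share a roll, so at least 11 paper rolls are needed.
A packing using 11 paper rolls:
  roll 1: 280 = 280
  roll 2: 280 = 280
  roll 3: 250 = 250
  roll 4: 230 = 230
  roll 5: 220 + 70 = 290
  roll 6: 220 = 220
  roll 7: 220 = 220
  roll 8: 200 = 200
  roll 9: 170 + 120 = 290
  roll 10: 150 + 110 = 260
  roll 11: 150 = 150
This matches the lower bound, so 11 is optimal.

11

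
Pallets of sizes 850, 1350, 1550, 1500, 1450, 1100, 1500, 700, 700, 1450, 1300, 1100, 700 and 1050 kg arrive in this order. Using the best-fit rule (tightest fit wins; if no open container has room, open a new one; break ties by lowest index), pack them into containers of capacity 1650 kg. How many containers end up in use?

  850 → container 1 (new)  [load 850/1650]
  1350 → container 2 (new)  [load 1350/1650]
  1550 → container 3 (new)  [load 1550/1650]
  1500 → container 4 (new)  [load 1500/1650]
  1450 → container 5 (new)  [load 1450/1650]
  1100 → container 6 (new)  [load 1100/1650]
  1500 → container 7 (new)  [load 1500/1650]
  700 → container 1  [load 1550/1650]
  700 → container 8 (new)  [load 700/1650]
  1450 → container 9 (new)  [load 1450/1650]
  1300 → container 10 (new)  [load 1300/1650]
  1100 → container 11 (new)  [load 1100/1650]
  700 → container 8  [load 1400/1650]
  1050 → container 12 (new)  [load 1050/1650]
12 containers opened.

12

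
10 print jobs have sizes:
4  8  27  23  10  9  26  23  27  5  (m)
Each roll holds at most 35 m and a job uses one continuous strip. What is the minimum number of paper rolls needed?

5

Total = 27 + 27 + 26 + 23 + 23 + 10 + 9 + 8 + 5 + 4 = 162 m.
Lower bound: ⌈162/35⌉ = 5 paper rolls.
A packing using 5 paper rolls:
  roll 1: 27 + 8 = 35
  roll 2: 27 + 5 = 32
  roll 3: 26 + 9 = 35
  roll 4: 23 + 10 = 33
  roll 5: 23 + 4 = 27
This matches the lower bound, so 5 is optimal.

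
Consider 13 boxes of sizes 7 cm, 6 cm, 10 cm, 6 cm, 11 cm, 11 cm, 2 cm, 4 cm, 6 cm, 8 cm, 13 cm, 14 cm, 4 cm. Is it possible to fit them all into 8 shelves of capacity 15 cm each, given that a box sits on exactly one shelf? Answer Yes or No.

Yes

A valid assignment using 8 shelves:
  shelf 1: 14 = 14
  shelf 2: 13 + 2 = 15
  shelf 3: 11 + 4 = 15
  shelf 4: 11 + 4 = 15
  shelf 5: 10 = 10
  shelf 6: 8 + 7 = 15
  shelf 7: 6 + 6 = 12
  shelf 8: 6 = 6
Every load is within 15 cm, so 8 shelves suffice.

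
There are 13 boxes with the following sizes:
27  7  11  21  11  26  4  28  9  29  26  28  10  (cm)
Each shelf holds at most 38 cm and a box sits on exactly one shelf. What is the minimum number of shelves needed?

7

Total = 29 + 28 + 28 + 27 + 26 + 26 + 21 + 11 + 11 + 10 + 9 + 7 + 4 = 237 cm.
Lower bound: ⌈237/38⌉ = 7 shelves.
A packing using 7 shelves:
  shelf 1: 29 + 9 = 38
  shelf 2: 28 + 10 = 38
  shelf 3: 28 + 7 = 35
  shelf 4: 27 + 11 = 38
  shelf 5: 26 + 11 = 37
  shelf 6: 26 + 4 = 30
  shelf 7: 21 = 21
This matches the lower bound, so 7 is optimal.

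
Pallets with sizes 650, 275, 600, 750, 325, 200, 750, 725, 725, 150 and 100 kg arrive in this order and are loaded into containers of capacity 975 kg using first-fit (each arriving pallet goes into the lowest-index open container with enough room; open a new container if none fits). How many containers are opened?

  650 → container 1 (new)  [load 650/975]
  275 → container 1  [load 925/975]
  600 → container 2 (new)  [load 600/975]
  750 → container 3 (new)  [load 750/975]
  325 → container 2  [load 925/975]
  200 → container 3  [load 950/975]
  750 → container 4 (new)  [load 750/975]
  725 → container 5 (new)  [load 725/975]
  725 → container 6 (new)  [load 725/975]
  150 → container 4  [load 900/975]
  100 → container 5  [load 825/975]
6 containers opened.

6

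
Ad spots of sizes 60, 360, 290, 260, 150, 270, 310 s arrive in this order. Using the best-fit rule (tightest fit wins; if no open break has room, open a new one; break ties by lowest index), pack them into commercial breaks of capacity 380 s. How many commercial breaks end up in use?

6

  60 → break 1 (new)  [load 60/380]
  360 → break 2 (new)  [load 360/380]
  290 → break 1  [load 350/380]
  260 → break 3 (new)  [load 260/380]
  150 → break 4 (new)  [load 150/380]
  270 → break 5 (new)  [load 270/380]
  310 → break 6 (new)  [load 310/380]
6 commercial breaks opened.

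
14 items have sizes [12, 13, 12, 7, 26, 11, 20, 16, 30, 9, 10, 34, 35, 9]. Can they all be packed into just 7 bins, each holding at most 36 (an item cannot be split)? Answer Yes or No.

No

Total = 244; ⌈244/36⌉ = 7.
The bound of 7 does not rule out 7, but exhaustive search shows no assignment into 7 bins of capacity 36 exists — the minimum is 8.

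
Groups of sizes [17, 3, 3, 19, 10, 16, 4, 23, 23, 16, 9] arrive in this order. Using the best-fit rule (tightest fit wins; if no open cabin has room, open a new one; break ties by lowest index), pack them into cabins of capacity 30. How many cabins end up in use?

  17 → cabin 1 (new)  [load 17/30]
  3 → cabin 1  [load 20/30]
  3 → cabin 1  [load 23/30]
  19 → cabin 2 (new)  [load 19/30]
  10 → cabin 2  [load 29/30]
  16 → cabin 3 (new)  [load 16/30]
  4 → cabin 1  [load 27/30]
  23 → cabin 4 (new)  [load 23/30]
  23 → cabin 5 (new)  [load 23/30]
  16 → cabin 6 (new)  [load 16/30]
  9 → cabin 3  [load 25/30]
6 cabins opened.

6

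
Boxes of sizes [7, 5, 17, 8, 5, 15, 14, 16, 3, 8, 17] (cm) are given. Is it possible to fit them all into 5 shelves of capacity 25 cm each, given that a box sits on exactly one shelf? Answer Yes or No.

Yes

A valid assignment using 5 shelves:
  shelf 1: 17 + 8 = 25
  shelf 2: 17 + 8 = 25
  shelf 3: 16 + 7 = 23
  shelf 4: 15 + 5 + 5 = 25
  shelf 5: 14 + 3 = 17
Every load is within 25 cm, so 5 shelves suffice.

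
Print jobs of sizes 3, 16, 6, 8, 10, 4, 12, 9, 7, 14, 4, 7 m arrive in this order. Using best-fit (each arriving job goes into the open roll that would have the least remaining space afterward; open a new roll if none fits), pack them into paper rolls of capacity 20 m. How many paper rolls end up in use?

  3 → roll 1 (new)  [load 3/20]
  16 → roll 1  [load 19/20]
  6 → roll 2 (new)  [load 6/20]
  8 → roll 2  [load 14/20]
  10 → roll 3 (new)  [load 10/20]
  4 → roll 2  [load 18/20]
  12 → roll 4 (new)  [load 12/20]
  9 → roll 3  [load 19/20]
  7 → roll 4  [load 19/20]
  14 → roll 5 (new)  [load 14/20]
  4 → roll 5  [load 18/20]
  7 → roll 6 (new)  [load 7/20]
6 paper rolls opened.

6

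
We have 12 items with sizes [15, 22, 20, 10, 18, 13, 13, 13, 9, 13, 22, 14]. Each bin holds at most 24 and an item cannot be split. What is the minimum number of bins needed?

10

Total = 22 + 22 + 20 + 18 + 15 + 14 + 13 + 13 + 13 + 13 + 10 + 9 = 182.
Lower bound: ⌈182/24⌉ = 8 bins.
Also, 10 items each exceed 12, and no two of those can share a bin, so at least 10 bins are needed.
A packing using 10 bins:
  bin 1: 22 = 22
  bin 2: 22 = 22
  bin 3: 20 = 20
  bin 4: 18 = 18
  bin 5: 15 + 9 = 24
  bin 6: 14 + 10 = 24
  bin 7: 13 = 13
  bin 8: 13 = 13
  bin 9: 13 = 13
  bin 10: 13 = 13
This matches the lower bound, so 10 is optimal.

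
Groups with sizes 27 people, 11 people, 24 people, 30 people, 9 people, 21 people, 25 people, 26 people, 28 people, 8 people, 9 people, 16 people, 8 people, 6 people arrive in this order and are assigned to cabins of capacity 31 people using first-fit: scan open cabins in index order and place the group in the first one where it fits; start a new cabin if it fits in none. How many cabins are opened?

9

  27 → cabin 1 (new)  [load 27/31]
  11 → cabin 2 (new)  [load 11/31]
  24 → cabin 3 (new)  [load 24/31]
  30 → cabin 4 (new)  [load 30/31]
  9 → cabin 2  [load 20/31]
  21 → cabin 5 (new)  [load 21/31]
  25 → cabin 6 (new)  [load 25/31]
  26 → cabin 7 (new)  [load 26/31]
  28 → cabin 8 (new)  [load 28/31]
  8 → cabin 2  [load 28/31]
  9 → cabin 5  [load 30/31]
  16 → cabin 9 (new)  [load 16/31]
  8 → cabin 9  [load 24/31]
  6 → cabin 3  [load 30/31]
9 cabins opened.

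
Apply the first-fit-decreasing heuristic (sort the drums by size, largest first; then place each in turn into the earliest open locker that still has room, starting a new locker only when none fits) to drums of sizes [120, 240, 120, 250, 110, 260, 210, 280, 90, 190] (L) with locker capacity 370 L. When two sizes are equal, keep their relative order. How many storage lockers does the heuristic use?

6

Sorted descending: 280, 260, 250, 240, 210, 190, 120, 120, 110, 90.
  280 → locker 1 (new)  [load 280/370]
  260 → locker 2 (new)  [load 260/370]
  250 → locker 3 (new)  [load 250/370]
  240 → locker 4 (new)  [load 240/370]
  210 → locker 5 (new)  [load 210/370]
  190 → locker 6 (new)  [load 190/370]
  120 → locker 3  [load 370/370]
  120 → locker 4  [load 360/370]
  110 → locker 2  [load 370/370]
  90 → locker 1  [load 370/370]
6 storage lockers opened.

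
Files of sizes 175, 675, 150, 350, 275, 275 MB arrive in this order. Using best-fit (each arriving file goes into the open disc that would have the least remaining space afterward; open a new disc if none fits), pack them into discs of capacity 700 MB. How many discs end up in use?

3

  175 → disc 1 (new)  [load 175/700]
  675 → disc 2 (new)  [load 675/700]
  150 → disc 1  [load 325/700]
  350 → disc 1  [load 675/700]
  275 → disc 3 (new)  [load 275/700]
  275 → disc 3  [load 550/700]
3 discs opened.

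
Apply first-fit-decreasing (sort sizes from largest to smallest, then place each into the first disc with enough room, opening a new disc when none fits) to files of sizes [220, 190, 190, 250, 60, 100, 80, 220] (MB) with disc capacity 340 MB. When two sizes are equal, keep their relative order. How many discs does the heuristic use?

5

Sorted descending: 250, 220, 220, 190, 190, 100, 80, 60.
  250 → disc 1 (new)  [load 250/340]
  220 → disc 2 (new)  [load 220/340]
  220 → disc 3 (new)  [load 220/340]
  190 → disc 4 (new)  [load 190/340]
  190 → disc 5 (new)  [load 190/340]
  100 → disc 2  [load 320/340]
  80 → disc 1  [load 330/340]
  60 → disc 3  [load 280/340]
5 discs opened.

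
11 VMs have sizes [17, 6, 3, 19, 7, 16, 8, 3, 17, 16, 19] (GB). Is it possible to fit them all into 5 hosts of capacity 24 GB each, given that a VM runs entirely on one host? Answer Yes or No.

No

Total = 131 GB; ⌈131/24⌉ = 6.
At least 6 hosts are required, but only 5 are allowed.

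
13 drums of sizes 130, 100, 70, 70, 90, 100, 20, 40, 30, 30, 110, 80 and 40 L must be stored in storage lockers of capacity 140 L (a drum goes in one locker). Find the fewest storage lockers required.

Total = 130 + 110 + 100 + 100 + 90 + 80 + 70 + 70 + 40 + 40 + 30 + 30 + 20 = 910 L.
Lower bound: ⌈910/140⌉ = 7 storage lockers.
A packing using 7 storage lockers:
  locker 1: 130 = 130
  locker 2: 110 + 30 = 140
  locker 3: 100 + 40 = 140
  locker 4: 100 + 40 = 140
  locker 5: 90 + 30 + 20 = 140
  locker 6: 80 = 80
  locker 7: 70 + 70 = 140
This matches the lower bound, so 7 is optimal.

7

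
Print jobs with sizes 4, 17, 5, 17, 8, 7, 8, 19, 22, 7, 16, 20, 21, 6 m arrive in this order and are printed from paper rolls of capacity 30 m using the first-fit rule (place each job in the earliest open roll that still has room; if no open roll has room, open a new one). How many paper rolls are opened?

8

  4 → roll 1 (new)  [load 4/30]
  17 → roll 1  [load 21/30]
  5 → roll 1  [load 26/30]
  17 → roll 2 (new)  [load 17/30]
  8 → roll 2  [load 25/30]
  7 → roll 3 (new)  [load 7/30]
  8 → roll 3  [load 15/30]
  19 → roll 4 (new)  [load 19/30]
  22 → roll 5 (new)  [load 22/30]
  7 → roll 3  [load 22/30]
  16 → roll 6 (new)  [load 16/30]
  20 → roll 7 (new)  [load 20/30]
  21 → roll 8 (new)  [load 21/30]
  6 → roll 3  [load 28/30]
8 paper rolls opened.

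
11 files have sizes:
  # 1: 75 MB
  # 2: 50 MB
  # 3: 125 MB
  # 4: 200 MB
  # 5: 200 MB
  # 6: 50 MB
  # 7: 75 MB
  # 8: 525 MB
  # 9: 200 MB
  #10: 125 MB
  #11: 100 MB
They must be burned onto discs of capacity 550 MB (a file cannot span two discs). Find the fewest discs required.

4

Total = 525 + 200 + 200 + 200 + 125 + 125 + 100 + 75 + 75 + 50 + 50 = 1725 MB.
Lower bound: ⌈1725/550⌉ = 4 discs.
A packing using 4 discs:
  disc 1: 525 = 525
  disc 2: 200 + 200 + 125 = 525
  disc 3: 200 + 125 + 100 + 75 + 50 = 550
  disc 4: 75 + 50 = 125
This matches the lower bound, so 4 is optimal.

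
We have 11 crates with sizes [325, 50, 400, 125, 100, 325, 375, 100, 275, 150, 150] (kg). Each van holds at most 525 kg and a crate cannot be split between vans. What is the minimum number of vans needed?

5

Total = 400 + 375 + 325 + 325 + 275 + 150 + 150 + 125 + 100 + 100 + 50 = 2375 kg.
Lower bound: ⌈2375/525⌉ = 5 vans.
A packing using 5 vans:
  van 1: 400 + 125 = 525
  van 2: 375 + 150 = 525
  van 3: 325 + 150 + 50 = 525
  van 4: 325 + 100 + 100 = 525
  van 5: 275 = 275
This matches the lower bound, so 5 is optimal.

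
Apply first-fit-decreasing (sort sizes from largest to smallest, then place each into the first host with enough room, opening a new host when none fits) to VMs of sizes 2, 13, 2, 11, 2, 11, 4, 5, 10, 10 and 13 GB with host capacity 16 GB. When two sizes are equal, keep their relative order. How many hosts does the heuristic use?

6

Sorted descending: 13, 13, 11, 11, 10, 10, 5, 4, 2, 2, 2.
  13 → host 1 (new)  [load 13/16]
  13 → host 2 (new)  [load 13/16]
  11 → host 3 (new)  [load 11/16]
  11 → host 4 (new)  [load 11/16]
  10 → host 5 (new)  [load 10/16]
  10 → host 6 (new)  [load 10/16]
  5 → host 3  [load 16/16]
  4 → host 4  [load 15/16]
  2 → host 1  [load 15/16]
  2 → host 2  [load 15/16]
  2 → host 5  [load 12/16]
6 hosts opened.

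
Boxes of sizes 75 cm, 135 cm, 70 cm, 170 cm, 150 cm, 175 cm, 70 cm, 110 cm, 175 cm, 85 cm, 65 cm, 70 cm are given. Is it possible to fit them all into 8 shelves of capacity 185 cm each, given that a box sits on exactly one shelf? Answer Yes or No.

Total = 1350 cm; ⌈1350/185⌉ = 8.
The bound of 8 does not rule out 8, but exhaustive search shows no assignment into 8 shelves of capacity 185 cm exists — the minimum is 9.

No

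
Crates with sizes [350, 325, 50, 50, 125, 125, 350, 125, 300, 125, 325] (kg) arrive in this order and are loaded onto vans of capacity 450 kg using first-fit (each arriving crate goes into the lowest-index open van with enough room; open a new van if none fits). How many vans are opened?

  350 → van 1 (new)  [load 350/450]
  325 → van 2 (new)  [load 325/450]
  50 → van 1  [load 400/450]
  50 → van 1  [load 450/450]
  125 → van 2  [load 450/450]
  125 → van 3 (new)  [load 125/450]
  350 → van 4 (new)  [load 350/450]
  125 → van 3  [load 250/450]
  300 → van 5 (new)  [load 300/450]
  125 → van 3  [load 375/450]
  325 → van 6 (new)  [load 325/450]
6 vans opened.

6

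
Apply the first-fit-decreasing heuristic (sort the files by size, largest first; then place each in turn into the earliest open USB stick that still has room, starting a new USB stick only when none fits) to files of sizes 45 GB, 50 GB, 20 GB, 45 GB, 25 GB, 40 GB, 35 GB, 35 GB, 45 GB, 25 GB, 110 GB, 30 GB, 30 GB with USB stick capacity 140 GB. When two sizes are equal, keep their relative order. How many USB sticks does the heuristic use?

4

Sorted descending: 110, 50, 45, 45, 45, 40, 35, 35, 30, 30, 25, 25, 20.
  110 → USB stick 1 (new)  [load 110/140]
  50 → USB stick 2 (new)  [load 50/140]
  45 → USB stick 2  [load 95/140]
  45 → USB stick 2  [load 140/140]
  45 → USB stick 3 (new)  [load 45/140]
  40 → USB stick 3  [load 85/140]
  35 → USB stick 3  [load 120/140]
  35 → USB stick 4 (new)  [load 35/140]
  30 → USB stick 1  [load 140/140]
  30 → USB stick 4  [load 65/140]
  25 → USB stick 4  [load 90/140]
  25 → USB stick 4  [load 115/140]
  20 → USB stick 3  [load 140/140]
4 USB sticks opened.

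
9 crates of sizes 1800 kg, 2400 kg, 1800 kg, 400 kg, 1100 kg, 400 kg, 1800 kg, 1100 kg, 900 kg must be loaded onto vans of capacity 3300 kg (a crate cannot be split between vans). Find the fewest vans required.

Total = 2400 + 1800 + 1800 + 1800 + 1100 + 1100 + 900 + 400 + 400 = 11700 kg.
Lower bound: ⌈11700/3300⌉ = 4 vans.
A packing using 4 vans:
  van 1: 2400 + 900 = 3300
  van 2: 1800 + 1100 + 400 = 3300
  van 3: 1800 + 1100 + 400 = 3300
  van 4: 1800 = 1800
This matches the lower bound, so 4 is optimal.

4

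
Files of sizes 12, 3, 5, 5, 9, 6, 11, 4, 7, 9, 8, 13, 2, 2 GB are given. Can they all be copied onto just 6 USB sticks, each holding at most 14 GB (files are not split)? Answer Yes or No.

Total = 96 GB; ⌈96/14⌉ = 7.
At least 7 USB sticks are required, but only 6 are allowed.

No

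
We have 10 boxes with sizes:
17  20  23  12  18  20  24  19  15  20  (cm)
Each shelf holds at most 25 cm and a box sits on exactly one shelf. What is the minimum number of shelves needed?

Total = 24 + 23 + 20 + 20 + 20 + 19 + 18 + 17 + 15 + 12 = 188 cm.
Lower bound: ⌈188/25⌉ = 8 shelves.
Also, 9 boxes each exceed 25/2 cm, and no two of those can share a shelf, so at least 9 shelves are needed.
A packing using 10 shelves:
  shelf 1: 24 = 24
  shelf 2: 23 = 23
  shelf 3: 20 = 20
  shelf 4: 20 = 20
  shelf 5: 20 = 20
  shelf 6: 19 = 19
  shelf 7: 18 = 18
  shelf 8: 17 = 17
  shelf 9: 15 = 15
  shelf 10: 12 = 12
No arrangement into 9 shelves stays within capacity, so 10 is optimal.

10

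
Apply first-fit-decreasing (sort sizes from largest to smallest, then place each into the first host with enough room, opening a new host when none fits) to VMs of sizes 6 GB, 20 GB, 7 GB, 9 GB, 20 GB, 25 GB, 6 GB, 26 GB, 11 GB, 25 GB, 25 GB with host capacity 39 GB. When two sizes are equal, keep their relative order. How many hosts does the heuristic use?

Sorted descending: 26, 25, 25, 25, 20, 20, 11, 9, 7, 6, 6.
  26 → host 1 (new)  [load 26/39]
  25 → host 2 (new)  [load 25/39]
  25 → host 3 (new)  [load 25/39]
  25 → host 4 (new)  [load 25/39]
  20 → host 5 (new)  [load 20/39]
  20 → host 6 (new)  [load 20/39]
  11 → host 1  [load 37/39]
  9 → host 2  [load 34/39]
  7 → host 3  [load 32/39]
  6 → host 3  [load 38/39]
  6 → host 4  [load 31/39]
6 hosts opened.

6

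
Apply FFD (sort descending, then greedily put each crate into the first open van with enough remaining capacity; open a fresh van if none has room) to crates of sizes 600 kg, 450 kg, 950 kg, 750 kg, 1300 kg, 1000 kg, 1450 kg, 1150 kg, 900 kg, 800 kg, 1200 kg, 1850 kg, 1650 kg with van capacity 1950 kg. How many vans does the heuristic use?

Sorted descending: 1850, 1650, 1450, 1300, 1200, 1150, 1000, 950, 900, 800, 750, 600, 450.
  1850 → van 1 (new)  [load 1850/1950]
  1650 → van 2 (new)  [load 1650/1950]
  1450 → van 3 (new)  [load 1450/1950]
  1300 → van 4 (new)  [load 1300/1950]
  1200 → van 5 (new)  [load 1200/1950]
  1150 → van 6 (new)  [load 1150/1950]
  1000 → van 7 (new)  [load 1000/1950]
  950 → van 7  [load 1950/1950]
  900 → van 8 (new)  [load 900/1950]
  800 → van 6  [load 1950/1950]
  750 → van 5  [load 1950/1950]
  600 → van 4  [load 1900/1950]
  450 → van 3  [load 1900/1950]
8 vans opened.

8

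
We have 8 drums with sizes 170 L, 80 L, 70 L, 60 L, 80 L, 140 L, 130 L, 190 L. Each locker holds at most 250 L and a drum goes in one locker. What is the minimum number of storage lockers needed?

4

Total = 190 + 170 + 140 + 130 + 80 + 80 + 70 + 60 = 920 L.
Lower bound: ⌈920/250⌉ = 4 storage lockers.
A packing using 4 storage lockers:
  locker 1: 190 + 60 = 250
  locker 2: 170 + 80 = 250
  locker 3: 140 + 80 = 220
  locker 4: 130 + 70 = 200
This matches the lower bound, so 4 is optimal.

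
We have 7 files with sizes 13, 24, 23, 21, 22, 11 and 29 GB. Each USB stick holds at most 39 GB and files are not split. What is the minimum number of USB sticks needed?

Total = 29 + 24 + 23 + 22 + 21 + 13 + 11 = 143 GB.
Lower bound: ⌈143/39⌉ = 4 USB sticks.
Also, 5 files each exceed 39/2 GB, and no two of those can share a USB stick, so at least 5 USB sticks are needed.
A packing using 5 USB sticks:
  USB stick 1: 29 = 29
  USB stick 2: 24 + 13 = 37
  USB stick 3: 23 + 11 = 34
  USB stick 4: 22 = 22
  USB stick 5: 21 = 21
This matches the lower bound, so 5 is optimal.

5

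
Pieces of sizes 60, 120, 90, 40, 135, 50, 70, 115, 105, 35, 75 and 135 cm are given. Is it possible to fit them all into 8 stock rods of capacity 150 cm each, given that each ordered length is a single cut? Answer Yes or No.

Yes

A valid assignment using 8 stock rods:
  stock rod 1: 135 = 135
  stock rod 2: 135 = 135
  stock rod 3: 120 = 120
  stock rod 4: 115 + 35 = 150
  stock rod 5: 105 + 40 = 145
  stock rod 6: 90 + 60 = 150
  stock rod 7: 75 + 70 = 145
  stock rod 8: 50 = 50
Every load is within 150 cm, so 8 stock rods suffice.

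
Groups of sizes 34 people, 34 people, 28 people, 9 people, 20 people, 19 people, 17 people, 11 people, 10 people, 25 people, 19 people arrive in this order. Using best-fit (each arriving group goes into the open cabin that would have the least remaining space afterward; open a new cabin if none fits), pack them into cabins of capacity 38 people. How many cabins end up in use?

7

  34 → cabin 1 (new)  [load 34/38]
  34 → cabin 2 (new)  [load 34/38]
  28 → cabin 3 (new)  [load 28/38]
  9 → cabin 3  [load 37/38]
  20 → cabin 4 (new)  [load 20/38]
  19 → cabin 5 (new)  [load 19/38]
  17 → cabin 4  [load 37/38]
  11 → cabin 5  [load 30/38]
  10 → cabin 6 (new)  [load 10/38]
  25 → cabin 6  [load 35/38]
  19 → cabin 7 (new)  [load 19/38]
7 cabins opened.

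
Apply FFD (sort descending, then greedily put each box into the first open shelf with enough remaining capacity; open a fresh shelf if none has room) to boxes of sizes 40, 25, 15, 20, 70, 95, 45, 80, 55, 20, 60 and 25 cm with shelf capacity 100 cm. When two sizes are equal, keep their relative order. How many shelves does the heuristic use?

6

Sorted descending: 95, 80, 70, 60, 55, 45, 40, 25, 25, 20, 20, 15.
  95 → shelf 1 (new)  [load 95/100]
  80 → shelf 2 (new)  [load 80/100]
  70 → shelf 3 (new)  [load 70/100]
  60 → shelf 4 (new)  [load 60/100]
  55 → shelf 5 (new)  [load 55/100]
  45 → shelf 5  [load 100/100]
  40 → shelf 4  [load 100/100]
  25 → shelf 3  [load 95/100]
  25 → shelf 6 (new)  [load 25/100]
  20 → shelf 2  [load 100/100]
  20 → shelf 6  [load 45/100]
  15 → shelf 6  [load 60/100]
6 shelves opened.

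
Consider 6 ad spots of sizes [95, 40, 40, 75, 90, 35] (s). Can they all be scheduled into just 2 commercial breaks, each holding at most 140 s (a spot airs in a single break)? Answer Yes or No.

No

Total = 375 s; ⌈375/140⌉ = 3.
At least 3 commercial breaks are required, but only 2 are allowed.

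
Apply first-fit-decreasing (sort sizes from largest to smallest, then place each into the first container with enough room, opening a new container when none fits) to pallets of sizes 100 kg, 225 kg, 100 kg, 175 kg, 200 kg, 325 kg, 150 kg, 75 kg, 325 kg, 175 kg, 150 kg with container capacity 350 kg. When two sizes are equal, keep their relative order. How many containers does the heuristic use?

Sorted descending: 325, 325, 225, 200, 175, 175, 150, 150, 100, 100, 75.
  325 → container 1 (new)  [load 325/350]
  325 → container 2 (new)  [load 325/350]
  225 → container 3 (new)  [load 225/350]
  200 → container 4 (new)  [load 200/350]
  175 → container 5 (new)  [load 175/350]
  175 → container 5  [load 350/350]
  150 → container 4  [load 350/350]
  150 → container 6 (new)  [load 150/350]
  100 → container 3  [load 325/350]
  100 → container 6  [load 250/350]
  75 → container 6  [load 325/350]
6 containers opened.

6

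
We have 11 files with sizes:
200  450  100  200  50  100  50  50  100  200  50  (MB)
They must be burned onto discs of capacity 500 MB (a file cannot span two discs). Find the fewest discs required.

Total = 450 + 200 + 200 + 200 + 100 + 100 + 100 + 50 + 50 + 50 + 50 = 1550 MB.
Lower bound: ⌈1550/500⌉ = 4 discs.
A packing using 4 discs:
  disc 1: 450 + 50 = 500
  disc 2: 200 + 200 + 100 = 500
  disc 3: 200 + 100 + 100 + 50 + 50 = 500
  disc 4: 50 = 50
This matches the lower bound, so 4 is optimal.

4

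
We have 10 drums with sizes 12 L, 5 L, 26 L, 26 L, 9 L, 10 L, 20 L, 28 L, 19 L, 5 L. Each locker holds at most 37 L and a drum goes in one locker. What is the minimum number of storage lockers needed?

5

Total = 28 + 26 + 26 + 20 + 19 + 12 + 10 + 9 + 5 + 5 = 160 L.
Lower bound: ⌈160/37⌉ = 5 storage lockers.
A packing using 5 storage lockers:
  locker 1: 28 + 9 = 37
  locker 2: 26 + 10 = 36
  locker 3: 26 + 5 + 5 = 36
  locker 4: 20 + 12 = 32
  locker 5: 19 = 19
This matches the lower bound, so 5 is optimal.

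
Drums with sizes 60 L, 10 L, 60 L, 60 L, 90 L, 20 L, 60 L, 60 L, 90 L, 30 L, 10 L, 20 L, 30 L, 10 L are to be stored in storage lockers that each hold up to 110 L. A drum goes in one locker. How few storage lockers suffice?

7

Total = 90 + 90 + 60 + 60 + 60 + 60 + 60 + 30 + 30 + 20 + 20 + 10 + 10 + 10 = 610 L.
Lower bound: ⌈610/110⌉ = 6 storage lockers.
Also, 7 drums each exceed 55 L, and no two of those can share a locker, so at least 7 storage lockers are needed.
A packing using 7 storage lockers:
  locker 1: 90 + 20 = 110
  locker 2: 90 + 20 = 110
  locker 3: 60 + 30 + 10 + 10 = 110
  locker 4: 60 + 30 + 10 = 100
  locker 5: 60 = 60
  locker 6: 60 = 60
  locker 7: 60 = 60
This matches the lower bound, so 7 is optimal.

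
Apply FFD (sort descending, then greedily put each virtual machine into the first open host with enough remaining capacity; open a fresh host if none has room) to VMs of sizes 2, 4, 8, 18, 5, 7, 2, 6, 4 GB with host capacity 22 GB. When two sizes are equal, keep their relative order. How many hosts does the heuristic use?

Sorted descending: 18, 8, 7, 6, 5, 4, 4, 2, 2.
  18 → host 1 (new)  [load 18/22]
  8 → host 2 (new)  [load 8/22]
  7 → host 2  [load 15/22]
  6 → host 2  [load 21/22]
  5 → host 3 (new)  [load 5/22]
  4 → host 1  [load 22/22]
  4 → host 3  [load 9/22]
  2 → host 3  [load 11/22]
  2 → host 3  [load 13/22]
3 hosts opened.

3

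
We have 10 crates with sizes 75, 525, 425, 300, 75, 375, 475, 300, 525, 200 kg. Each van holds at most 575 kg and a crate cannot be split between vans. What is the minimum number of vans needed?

Total = 525 + 525 + 475 + 425 + 375 + 300 + 300 + 200 + 75 + 75 = 3275 kg.
Lower bound: ⌈3275/575⌉ = 6 vans.
Also, 7 crates each exceed 575/2 kg, and no two of those can share a van, so at least 7 vans are needed.
A packing using 7 vans:
  van 1: 525 = 525
  van 2: 525 = 525
  van 3: 475 + 75 = 550
  van 4: 425 + 75 = 500
  van 5: 375 + 200 = 575
  van 6: 300 = 300
  van 7: 300 = 300
This matches the lower bound, so 7 is optimal.

7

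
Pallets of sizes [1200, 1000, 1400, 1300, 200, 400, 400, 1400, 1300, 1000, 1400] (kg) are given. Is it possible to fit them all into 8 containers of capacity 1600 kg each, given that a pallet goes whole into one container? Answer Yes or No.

A valid assignment using 8 containers:
  container 1: 1400 + 200 = 1600
  container 2: 1400 = 1400
  container 3: 1400 = 1400
  container 4: 1300 = 1300
  container 5: 1300 = 1300
  container 6: 1200 + 400 = 1600
  container 7: 1000 + 400 = 1400
  container 8: 1000 = 1000
Every load is within 1600 kg, so 8 containers suffice.

Yes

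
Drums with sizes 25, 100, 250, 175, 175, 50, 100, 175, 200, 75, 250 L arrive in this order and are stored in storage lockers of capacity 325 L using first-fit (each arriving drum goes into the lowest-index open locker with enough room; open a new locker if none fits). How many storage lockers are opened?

  25 → locker 1 (new)  [load 25/325]
  100 → locker 1  [load 125/325]
  250 → locker 2 (new)  [load 250/325]
  175 → locker 1  [load 300/325]
  175 → locker 3 (new)  [load 175/325]
  50 → locker 2  [load 300/325]
  100 → locker 3  [load 275/325]
  175 → locker 4 (new)  [load 175/325]
  200 → locker 5 (new)  [load 200/325]
  75 → locker 4  [load 250/325]
  250 → locker 6 (new)  [load 250/325]
6 storage lockers opened.

6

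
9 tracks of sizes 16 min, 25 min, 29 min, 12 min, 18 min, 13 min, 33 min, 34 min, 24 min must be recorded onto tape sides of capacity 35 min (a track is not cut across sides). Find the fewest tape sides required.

7

Total = 34 + 33 + 29 + 25 + 24 + 18 + 16 + 13 + 12 = 204 min.
Lower bound: ⌈204/35⌉ = 6 tape sides.
A packing using 7 tape sides:
  side 1: 34 = 34
  side 2: 33 = 33
  side 3: 29 = 29
  side 4: 25 = 25
  side 5: 24 = 24
  side 6: 18 + 16 = 34
  side 7: 13 + 12 = 25
No arrangement into 6 tape sides stays within capacity, so 7 is optimal.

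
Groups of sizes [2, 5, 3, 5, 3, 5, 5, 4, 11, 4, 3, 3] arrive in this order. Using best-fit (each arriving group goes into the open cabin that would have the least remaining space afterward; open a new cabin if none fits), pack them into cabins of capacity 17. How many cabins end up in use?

4

  2 → cabin 1 (new)  [load 2/17]
  5 → cabin 1  [load 7/17]
  3 → cabin 1  [load 10/17]
  5 → cabin 1  [load 15/17]
  3 → cabin 2 (new)  [load 3/17]
  5 → cabin 2  [load 8/17]
  5 → cabin 2  [load 13/17]
  4 → cabin 2  [load 17/17]
  11 → cabin 3 (new)  [load 11/17]
  4 → cabin 3  [load 15/17]
  3 → cabin 4 (new)  [load 3/17]
  3 → cabin 4  [load 6/17]
4 cabins opened.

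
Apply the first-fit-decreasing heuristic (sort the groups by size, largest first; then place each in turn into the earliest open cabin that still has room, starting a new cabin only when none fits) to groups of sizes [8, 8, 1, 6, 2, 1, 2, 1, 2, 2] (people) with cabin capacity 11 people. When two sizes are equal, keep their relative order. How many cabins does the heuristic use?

3

Sorted descending: 8, 8, 6, 2, 2, 2, 2, 1, 1, 1.
  8 → cabin 1 (new)  [load 8/11]
  8 → cabin 2 (new)  [load 8/11]
  6 → cabin 3 (new)  [load 6/11]
  2 → cabin 1  [load 10/11]
  2 → cabin 2  [load 10/11]
  2 → cabin 3  [load 8/11]
  2 → cabin 3  [load 10/11]
  1 → cabin 1  [load 11/11]
  1 → cabin 2  [load 11/11]
  1 → cabin 3  [load 11/11]
3 cabins opened.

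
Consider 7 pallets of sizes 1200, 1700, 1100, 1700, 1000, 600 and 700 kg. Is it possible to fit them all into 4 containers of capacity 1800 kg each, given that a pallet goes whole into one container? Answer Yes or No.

No

Total = 8000 kg; ⌈8000/1800⌉ = 5.
At least 5 containers are required, but only 4 are allowed.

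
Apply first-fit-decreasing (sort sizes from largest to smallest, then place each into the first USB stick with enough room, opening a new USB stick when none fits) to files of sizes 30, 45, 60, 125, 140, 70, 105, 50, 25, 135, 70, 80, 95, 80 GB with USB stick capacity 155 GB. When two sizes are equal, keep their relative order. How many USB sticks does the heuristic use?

8

Sorted descending: 140, 135, 125, 105, 95, 80, 80, 70, 70, 60, 50, 45, 30, 25.
  140 → USB stick 1 (new)  [load 140/155]
  135 → USB stick 2 (new)  [load 135/155]
  125 → USB stick 3 (new)  [load 125/155]
  105 → USB stick 4 (new)  [load 105/155]
  95 → USB stick 5 (new)  [load 95/155]
  80 → USB stick 6 (new)  [load 80/155]
  80 → USB stick 7 (new)  [load 80/155]
  70 → USB stick 6  [load 150/155]
  70 → USB stick 7  [load 150/155]
  60 → USB stick 5  [load 155/155]
  50 → USB stick 4  [load 155/155]
  45 → USB stick 8 (new)  [load 45/155]
  30 → USB stick 3  [load 155/155]
  25 → USB stick 8  [load 70/155]
8 USB sticks opened.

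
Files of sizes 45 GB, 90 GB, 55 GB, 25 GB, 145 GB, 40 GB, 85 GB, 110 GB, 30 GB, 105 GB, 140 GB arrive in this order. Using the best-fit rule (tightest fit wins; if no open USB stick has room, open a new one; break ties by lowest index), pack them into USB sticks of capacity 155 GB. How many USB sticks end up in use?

7

  45 → USB stick 1 (new)  [load 45/155]
  90 → USB stick 1  [load 135/155]
  55 → USB stick 2 (new)  [load 55/155]
  25 → USB stick 2  [load 80/155]
  145 → USB stick 3 (new)  [load 145/155]
  40 → USB stick 2  [load 120/155]
  85 → USB stick 4 (new)  [load 85/155]
  110 → USB stick 5 (new)  [load 110/155]
  30 → USB stick 2  [load 150/155]
  105 → USB stick 6 (new)  [load 105/155]
  140 → USB stick 7 (new)  [load 140/155]
7 USB sticks opened.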